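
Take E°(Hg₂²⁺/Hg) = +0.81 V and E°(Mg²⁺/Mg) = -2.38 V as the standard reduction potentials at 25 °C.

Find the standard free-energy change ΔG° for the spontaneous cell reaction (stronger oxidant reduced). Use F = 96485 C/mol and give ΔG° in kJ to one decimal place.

-615.6 kJ

Hg₂²⁺/Hg (E° = +0.81 V) is the cathode; Mg²⁺/Mg (E° = -2.38 V) is the anode, so E°cell = +3.19 V.
Balancing electrons gives n = 2 (lcm of 2 and 2).
ΔG° = −nFE° = −(2)(96485)(+3.19) = -615,574 J = -615.6 kJ.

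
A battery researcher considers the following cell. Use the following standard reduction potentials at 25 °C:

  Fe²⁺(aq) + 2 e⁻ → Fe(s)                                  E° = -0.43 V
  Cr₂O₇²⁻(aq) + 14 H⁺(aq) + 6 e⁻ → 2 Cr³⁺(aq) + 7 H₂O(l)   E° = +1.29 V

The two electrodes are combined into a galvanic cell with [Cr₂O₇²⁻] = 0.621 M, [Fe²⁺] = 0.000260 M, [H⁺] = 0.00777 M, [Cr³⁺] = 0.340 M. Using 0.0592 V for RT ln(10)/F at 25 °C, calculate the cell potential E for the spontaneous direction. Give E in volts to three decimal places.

Cr₂O₇²⁻/Cr³⁺ is the cathode (higher E°), Fe²⁺/Fe the anode: E°cell = +1.29 − (-0.43) = +1.72 V, n = 6.
Overall: Cr₂O₇²⁻(aq) + 14 H⁺(aq) + 3 Fe(s) → 2 Cr³⁺(aq) + 7 H₂O(l) + 3 Fe²⁺(aq)
Q = [Cr³⁺]^2·[Fe²⁺]^3 / ([Cr₂O₇²⁻]·[H⁺]^14); log Q = 18.049.
E = E° − (0.0592/n) log Q = +1.72 − (0.0592/6)(18.049) = +1.542 V.

+1.542 V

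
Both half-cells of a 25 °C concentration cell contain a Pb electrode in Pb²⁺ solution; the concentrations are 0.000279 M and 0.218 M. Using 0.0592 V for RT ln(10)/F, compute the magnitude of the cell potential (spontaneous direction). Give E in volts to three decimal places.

For a concentration cell E°cell = 0. The 0.218 M side is the cathode (reduction is favoured where [Pb²⁺] is higher).
With n = 2, E = −(0.0592/2) log([Pb²⁺]ₐₙ/[Pb²⁺]꜀ₐₜ) = −(0.0592/2) log(0.000279/0.218) = −(0.0592/2)(-2.893) = +0.086 V.

+0.086 V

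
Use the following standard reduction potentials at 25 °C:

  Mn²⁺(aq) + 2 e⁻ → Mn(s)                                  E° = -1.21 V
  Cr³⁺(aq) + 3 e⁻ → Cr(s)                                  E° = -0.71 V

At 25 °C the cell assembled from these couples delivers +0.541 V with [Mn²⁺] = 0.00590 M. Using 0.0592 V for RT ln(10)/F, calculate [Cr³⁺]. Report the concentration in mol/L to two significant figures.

Cr³⁺/Cr is the cathode, Mn²⁺/Mn the anode: E°cell = +0.50 V, n = 6.
Overall reaction: 2 Cr³⁺(aq) + 3 Mn(s) → 2 Cr(s) + 3 Mn²⁺(aq); Q = [Mn²⁺]^3/[Cr³⁺]^2.
From E = E° − (0.0592/n) log Q: log Q = (E° − E)·n/0.0592 = (+0.50 − (+0.541))·6/0.0592 = -4.1554.
So 2·log[Cr³⁺] = 3·log(0.0059) − log Q = -6.6874 − (-4.1554) = -2.5320; log[Cr³⁺] = -2.5320 / 2 = -1.2660; [Cr³⁺] = 10^(-1.2660) ≈ 0.054 M.

0.054 M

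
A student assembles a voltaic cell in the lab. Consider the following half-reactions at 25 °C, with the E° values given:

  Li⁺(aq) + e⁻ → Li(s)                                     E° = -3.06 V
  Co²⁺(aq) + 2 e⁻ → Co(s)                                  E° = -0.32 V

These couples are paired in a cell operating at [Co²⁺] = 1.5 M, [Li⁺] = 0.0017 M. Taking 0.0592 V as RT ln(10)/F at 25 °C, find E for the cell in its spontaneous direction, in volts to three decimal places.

+2.909 V

Co²⁺/Co is the cathode (higher E°), Li⁺/Li the anode: E°cell = -0.32 − (-3.06) = +2.74 V, n = 2.
Overall: Co²⁺(aq) + 2 Li(s) → Co(s) + 2 Li⁺(aq)
Q = [Li⁺]^2 / ([Co²⁺]); log Q = -5.715.
E = E° − (0.0592/n) log Q = +2.74 − (0.0592/2)(-5.715) = +2.909 V.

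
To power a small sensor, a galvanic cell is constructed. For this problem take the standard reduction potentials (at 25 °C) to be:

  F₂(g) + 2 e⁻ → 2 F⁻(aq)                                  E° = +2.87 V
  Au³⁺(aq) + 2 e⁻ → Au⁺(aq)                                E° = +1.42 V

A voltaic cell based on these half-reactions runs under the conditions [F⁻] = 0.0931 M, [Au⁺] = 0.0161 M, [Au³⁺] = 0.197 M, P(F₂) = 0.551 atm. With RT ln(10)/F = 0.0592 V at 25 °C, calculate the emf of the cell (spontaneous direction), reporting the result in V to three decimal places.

+1.471 V

F₂/F⁻ is the cathode (higher E°), Au³⁺/Au⁺ the anode: E°cell = +2.87 − (+1.42) = +1.45 V, n = 2.
Overall: F₂(g) + Au⁺(aq) → 2 F⁻(aq) + Au³⁺(aq)
Q = [F⁻]^2·[Au³⁺] / (P(F₂)·[Au⁺]); log Q = -0.716.
E = E° − (0.0592/n) log Q = +1.45 − (0.0592/2)(-0.716) = +1.471 V.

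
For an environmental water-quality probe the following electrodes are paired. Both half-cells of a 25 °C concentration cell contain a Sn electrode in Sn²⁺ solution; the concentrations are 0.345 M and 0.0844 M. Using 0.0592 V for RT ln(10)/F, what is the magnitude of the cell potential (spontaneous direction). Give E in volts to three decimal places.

+0.018 V

For a concentration cell E°cell = 0. The 0.345 M side is the cathode (reduction is favoured where [Sn²⁺] is higher).
With n = 2, E = −(0.0592/2) log([Sn²⁺]ₐₙ/[Sn²⁺]꜀ₐₜ) = −(0.0592/2) log(0.0844/0.345) = −(0.0592/2)(-0.611) = +0.018 V.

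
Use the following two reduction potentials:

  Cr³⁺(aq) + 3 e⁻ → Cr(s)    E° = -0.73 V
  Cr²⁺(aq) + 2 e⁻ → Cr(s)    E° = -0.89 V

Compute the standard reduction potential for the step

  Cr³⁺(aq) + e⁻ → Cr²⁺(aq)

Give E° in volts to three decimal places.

Sequential free energies add, so n₃E°₃ = n₁E°₁ + n₂E°₂.
With n₃ = 3, and the known step contributing 2×(-0.89) V, the unknown satisfies 1·E° = 3×(-0.73) − 2×(-0.89) = -0.410.
E° = -0.410 / 1 = -0.410 V.

-0.410 V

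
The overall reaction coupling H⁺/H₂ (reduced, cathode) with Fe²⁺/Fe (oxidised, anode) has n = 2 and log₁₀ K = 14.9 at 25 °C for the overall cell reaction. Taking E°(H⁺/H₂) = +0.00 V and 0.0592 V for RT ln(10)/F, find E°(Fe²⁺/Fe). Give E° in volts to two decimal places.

-0.44 V

E°cell = (0.0592/n)·log K = (0.0592/2)(14.9) = +0.441 V.
Since H⁺/H₂ is the cathode and Fe²⁺/Fe the anode, E°cell = E°(H⁺/H₂) − E°(Fe²⁺/Fe).
So E°(Fe²⁺/Fe) = E°(H⁺/H₂) − E°cell = (+0.00) − (+0.441) = -0.44 V.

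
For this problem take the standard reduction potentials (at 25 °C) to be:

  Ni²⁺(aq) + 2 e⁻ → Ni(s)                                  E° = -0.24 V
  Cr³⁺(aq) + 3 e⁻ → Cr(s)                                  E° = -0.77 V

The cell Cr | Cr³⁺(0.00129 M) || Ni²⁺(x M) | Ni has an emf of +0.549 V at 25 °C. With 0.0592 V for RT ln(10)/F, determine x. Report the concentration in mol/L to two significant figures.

Ni²⁺/Ni is the cathode, Cr³⁺/Cr the anode: E°cell = +0.53 V, n = 6.
Overall reaction: 3 Ni²⁺(aq) + 2 Cr(s) → 3 Ni(s) + 2 Cr³⁺(aq); Q = [Cr³⁺]^2/[Ni²⁺]^3.
From E = E° − (0.0592/n) log Q: log Q = (E° − E)·n/0.0592 = (+0.53 − (+0.549))·6/0.0592 = -1.9257.
So 3·log[Ni²⁺] = 2·log(0.00129) − log Q = -5.7788 − (-1.9257) = -3.8531; log[Ni²⁺] = -3.8531 / 3 = -1.2844; [Ni²⁺] = 10^(-1.2844) ≈ 0.052 M.

0.052 M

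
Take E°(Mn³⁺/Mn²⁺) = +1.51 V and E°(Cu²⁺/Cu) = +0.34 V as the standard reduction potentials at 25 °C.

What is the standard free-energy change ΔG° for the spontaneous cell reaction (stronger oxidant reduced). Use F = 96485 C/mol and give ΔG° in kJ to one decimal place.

-225.8 kJ

Mn³⁺/Mn²⁺ (E° = +1.51 V) is the cathode; Cu²⁺/Cu (E° = +0.34 V) is the anode, so E°cell = +1.17 V.
Balancing electrons gives n = 2 (lcm of 1 and 2).
ΔG° = −nFE° = −(2)(96485)(+1.17) = -225,775 J = -225.8 kJ.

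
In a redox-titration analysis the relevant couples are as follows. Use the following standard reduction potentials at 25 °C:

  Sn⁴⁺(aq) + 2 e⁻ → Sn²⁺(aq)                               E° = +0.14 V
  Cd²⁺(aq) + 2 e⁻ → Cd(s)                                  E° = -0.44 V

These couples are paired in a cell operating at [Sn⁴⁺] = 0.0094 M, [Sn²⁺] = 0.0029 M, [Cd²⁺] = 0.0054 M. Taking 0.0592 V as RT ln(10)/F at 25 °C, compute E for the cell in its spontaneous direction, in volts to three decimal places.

+0.662 V

Sn⁴⁺/Sn²⁺ is the cathode (higher E°), Cd²⁺/Cd the anode: E°cell = +0.14 − (-0.44) = +0.58 V, n = 2.
Overall: Sn⁴⁺(aq) + Cd(s) → Sn²⁺(aq) + Cd²⁺(aq)
Q = [Sn²⁺]·[Cd²⁺] / ([Sn⁴⁺]); log Q = -2.778.
E = E° − (0.0592/n) log Q = +0.58 − (0.0592/2)(-2.778) = +0.662 V.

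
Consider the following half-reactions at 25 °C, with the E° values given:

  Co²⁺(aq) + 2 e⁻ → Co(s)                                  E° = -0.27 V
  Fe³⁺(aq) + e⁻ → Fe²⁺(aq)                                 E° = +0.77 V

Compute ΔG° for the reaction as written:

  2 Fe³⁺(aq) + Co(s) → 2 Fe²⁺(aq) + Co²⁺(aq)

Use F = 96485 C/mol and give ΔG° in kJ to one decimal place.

-200.7 kJ

As written, Fe³⁺/Fe²⁺ is reduced (cathode) and Co²⁺/Co is oxidised (anode), so E°cell = (+0.77) − (-0.27) = +1.04 V.
Balancing electrons gives n = 2.
ΔG° = −nFE° = −(2)(96485)(+1.04) = -200,689 J = -200.7 kJ.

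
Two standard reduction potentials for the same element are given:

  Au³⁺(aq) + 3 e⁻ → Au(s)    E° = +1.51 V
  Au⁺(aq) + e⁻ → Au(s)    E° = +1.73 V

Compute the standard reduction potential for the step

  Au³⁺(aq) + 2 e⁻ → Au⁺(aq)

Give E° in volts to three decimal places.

+1.400 V

Sequential free energies add, so n₃E°₃ = n₁E°₁ + n₂E°₂.
With n₃ = 3, and the known step contributing 1×(+1.73) V, the unknown satisfies 2·E° = 3×(+1.51) − 1×(+1.73) = +2.800.
E° = +2.800 / 2 = +1.400 V.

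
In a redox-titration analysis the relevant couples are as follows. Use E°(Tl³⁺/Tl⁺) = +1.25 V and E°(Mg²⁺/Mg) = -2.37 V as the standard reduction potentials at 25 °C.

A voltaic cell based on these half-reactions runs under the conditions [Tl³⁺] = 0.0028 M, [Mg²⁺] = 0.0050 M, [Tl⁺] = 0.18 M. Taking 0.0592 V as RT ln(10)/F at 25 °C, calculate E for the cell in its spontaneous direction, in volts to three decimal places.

+3.635 V

Tl³⁺/Tl⁺ is the cathode (higher E°), Mg²⁺/Mg the anode: E°cell = +1.25 − (-2.37) = +3.62 V, n = 2.
Overall: Tl³⁺(aq) + Mg(s) → Tl⁺(aq) + Mg²⁺(aq)
Q = [Tl⁺]·[Mg²⁺] / ([Tl³⁺]); log Q = -0.493.
E = E° − (0.0592/n) log Q = +3.62 − (0.0592/2)(-0.493) = +3.635 V.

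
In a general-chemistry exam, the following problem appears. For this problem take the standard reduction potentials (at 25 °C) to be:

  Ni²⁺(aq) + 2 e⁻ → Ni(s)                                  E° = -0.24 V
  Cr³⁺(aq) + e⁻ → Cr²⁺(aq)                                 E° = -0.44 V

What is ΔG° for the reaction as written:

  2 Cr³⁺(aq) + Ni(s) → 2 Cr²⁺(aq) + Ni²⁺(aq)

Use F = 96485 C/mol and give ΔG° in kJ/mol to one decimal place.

+38.6 kJ/mol

As written, Cr³⁺/Cr²⁺ is reduced (cathode) and Ni²⁺/Ni is oxidised (anode), so E°cell = (-0.44) − (-0.24) = -0.20 V.
Balancing electrons gives n = 2.
ΔG° = −nFE° = −(2)(96485)(-0.20) = 38,594 J = +38.6 kJ/mol.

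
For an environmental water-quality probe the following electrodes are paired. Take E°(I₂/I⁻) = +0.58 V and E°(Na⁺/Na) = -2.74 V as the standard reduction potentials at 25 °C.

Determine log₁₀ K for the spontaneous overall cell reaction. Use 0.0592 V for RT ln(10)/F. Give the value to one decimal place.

Cathode: I₂/I⁻; anode: Na⁺/Na. E°cell = +3.32 V, n = 2.
log K = nE°cell / 0.0592 = (2)(+3.32) / 0.0592 = 112.2.

112.2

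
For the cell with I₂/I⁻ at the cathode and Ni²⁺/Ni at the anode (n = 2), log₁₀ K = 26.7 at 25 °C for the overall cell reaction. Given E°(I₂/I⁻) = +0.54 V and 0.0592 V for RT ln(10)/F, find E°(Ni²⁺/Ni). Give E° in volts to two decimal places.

E°cell = (0.0592/n)·log K = (0.0592/2)(26.7) = +0.790 V.
Since I₂/I⁻ is the cathode and Ni²⁺/Ni the anode, E°cell = E°(I₂/I⁻) − E°(Ni²⁺/Ni).
So E°(Ni²⁺/Ni) = E°(I₂/I⁻) − E°cell = (+0.54) − (+0.790) = -0.25 V.

-0.25 V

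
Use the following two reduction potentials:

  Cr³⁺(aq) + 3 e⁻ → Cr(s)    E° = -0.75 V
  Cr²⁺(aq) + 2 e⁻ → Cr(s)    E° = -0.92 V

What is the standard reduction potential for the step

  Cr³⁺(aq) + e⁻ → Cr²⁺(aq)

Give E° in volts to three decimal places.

-0.410 V

Sequential free energies add, so n₃E°₃ = n₁E°₁ + n₂E°₂.
With n₃ = 3, and the known step contributing 2×(-0.92) V, the unknown satisfies 1·E° = 3×(-0.75) − 2×(-0.92) = -0.410.
E° = -0.410 / 1 = -0.410 V.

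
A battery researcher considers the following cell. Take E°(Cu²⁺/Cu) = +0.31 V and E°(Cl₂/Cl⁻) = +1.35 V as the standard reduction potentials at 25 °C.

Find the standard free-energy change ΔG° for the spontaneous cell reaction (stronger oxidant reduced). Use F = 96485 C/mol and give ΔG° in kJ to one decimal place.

-200.7 kJ

Cl₂/Cl⁻ (E° = +1.35 V) is the cathode; Cu²⁺/Cu (E° = +0.31 V) is the anode, so E°cell = +1.04 V.
Balancing electrons gives n = 2 (lcm of 2 and 2).
ΔG° = −nFE° = −(2)(96485)(+1.04) = -200,689 J = -200.7 kJ.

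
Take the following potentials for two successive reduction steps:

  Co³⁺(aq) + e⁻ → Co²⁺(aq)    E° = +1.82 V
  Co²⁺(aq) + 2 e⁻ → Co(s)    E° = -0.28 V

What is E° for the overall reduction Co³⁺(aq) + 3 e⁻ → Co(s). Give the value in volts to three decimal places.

Standard free energies of sequential steps add: ΔG°₃ = ΔG°₁ + ΔG°₂, so n₃E°₃ = n₁E°₁ + n₂E°₂.
E°₃ = (1×+1.82 + 2×-0.28) / 3 = (+1.260) / 3 = +0.420 V.
E° values themselves are not directly additive — weighting by electron count is essential.

+0.420 V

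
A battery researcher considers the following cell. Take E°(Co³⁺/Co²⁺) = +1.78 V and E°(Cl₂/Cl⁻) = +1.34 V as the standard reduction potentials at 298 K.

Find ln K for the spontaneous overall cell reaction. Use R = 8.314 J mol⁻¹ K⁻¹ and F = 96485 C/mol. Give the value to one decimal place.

Cathode: Co³⁺/Co²⁺; anode: Cl₂/Cl⁻. E°cell = (+1.78) − (+1.34) = +0.44 V, with n = 2.
ΔG° = −nFE° = −RT ln K, so ln K = nFE°/(RT) = (2)(96485)(+0.44) / ((8.314)(298)) = 34.270.

34.3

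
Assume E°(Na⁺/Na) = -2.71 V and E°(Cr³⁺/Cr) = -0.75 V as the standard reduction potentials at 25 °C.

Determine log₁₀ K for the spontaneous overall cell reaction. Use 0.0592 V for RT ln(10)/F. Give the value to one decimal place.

Cathode: Cr³⁺/Cr; anode: Na⁺/Na. E°cell = +1.96 V, n = 3.
log K = nE°cell / 0.0592 = (3)(+1.96) / 0.0592 = 99.3.

99.3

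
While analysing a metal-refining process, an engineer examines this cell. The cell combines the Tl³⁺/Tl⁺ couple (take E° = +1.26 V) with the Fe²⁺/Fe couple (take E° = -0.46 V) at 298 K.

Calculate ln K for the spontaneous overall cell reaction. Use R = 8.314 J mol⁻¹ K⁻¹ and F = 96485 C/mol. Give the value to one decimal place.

Cathode: Tl³⁺/Tl⁺; anode: Fe²⁺/Fe. E°cell = (+1.26) − (-0.46) = +1.72 V, with n = 2.
ΔG° = −nFE° = −RT ln K, so ln K = nFE°/(RT) = (2)(96485)(+1.72) / ((8.314)(298)) = 133.965.

134.0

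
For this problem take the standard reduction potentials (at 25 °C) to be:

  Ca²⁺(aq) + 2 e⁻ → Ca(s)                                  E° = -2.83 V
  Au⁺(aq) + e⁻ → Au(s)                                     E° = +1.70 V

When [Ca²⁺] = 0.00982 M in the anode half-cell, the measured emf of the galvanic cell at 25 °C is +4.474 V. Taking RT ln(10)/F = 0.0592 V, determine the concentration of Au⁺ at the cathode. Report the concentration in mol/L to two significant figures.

0.011 M

Au⁺/Au is the cathode, Ca²⁺/Ca the anode: E°cell = +4.53 V, n = 2.
Overall reaction: 2 Au⁺(aq) + Ca(s) → 2 Au(s) + Ca²⁺(aq); Q = [Ca²⁺]^1/[Au⁺]^2.
From E = E° − (0.0592/n) log Q: log Q = (E° − E)·n/0.0592 = (+4.53 − (+4.474))·2/0.0592 = 1.8919.
So 2·log[Au⁺] = 1·log(0.00982) − log Q = -2.0079 − (1.8919) = -3.8998; log[Au⁺] = -3.8998 / 2 = -1.9499; [Au⁺] = 10^(-1.9499) ≈ 0.011 M.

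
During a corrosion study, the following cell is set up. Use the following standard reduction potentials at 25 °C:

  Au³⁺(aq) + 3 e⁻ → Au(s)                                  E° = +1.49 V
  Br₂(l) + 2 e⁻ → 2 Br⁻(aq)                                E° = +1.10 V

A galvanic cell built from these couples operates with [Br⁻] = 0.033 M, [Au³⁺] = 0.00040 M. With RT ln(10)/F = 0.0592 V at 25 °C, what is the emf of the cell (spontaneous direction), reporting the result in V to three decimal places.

Au³⁺/Au is the cathode (higher E°), Br₂/Br⁻ the anode: E°cell = +1.49 − (+1.10) = +0.39 V, n = 6.
Overall: 2 Au³⁺(aq) + 6 Br⁻(aq) → 2 Au(s) + 3 Br₂(l)
Q = 1 / ([Au³⁺]^2·[Br⁻]^6); log Q = 15.685.
E = E° − (0.0592/n) log Q = +0.39 − (0.0592/6)(15.685) = +0.235 V.

+0.235 V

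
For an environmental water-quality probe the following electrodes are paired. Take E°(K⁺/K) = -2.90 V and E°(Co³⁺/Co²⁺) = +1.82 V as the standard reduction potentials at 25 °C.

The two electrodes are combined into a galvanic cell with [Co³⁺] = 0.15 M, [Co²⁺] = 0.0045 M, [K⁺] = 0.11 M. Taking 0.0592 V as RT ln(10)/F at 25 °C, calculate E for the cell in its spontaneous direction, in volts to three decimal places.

Co³⁺/Co²⁺ is the cathode (higher E°), K⁺/K the anode: E°cell = +1.82 − (-2.90) = +4.72 V, n = 1.
Overall: Co³⁺(aq) + K(s) → Co²⁺(aq) + K⁺(aq)
Q = [Co²⁺]·[K⁺] / ([Co³⁺]); log Q = -2.481.
E = E° − (0.0592/n) log Q = +4.72 − (0.0592/1)(-2.481) = +4.867 V.

+4.867 V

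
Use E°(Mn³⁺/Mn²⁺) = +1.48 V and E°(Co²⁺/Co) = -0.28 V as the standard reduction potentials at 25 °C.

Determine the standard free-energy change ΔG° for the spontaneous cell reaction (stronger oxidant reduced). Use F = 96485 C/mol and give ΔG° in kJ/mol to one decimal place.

-339.6 kJ/mol

Mn³⁺/Mn²⁺ (E° = +1.48 V) is the cathode; Co²⁺/Co (E° = -0.28 V) is the anode, so E°cell = +1.76 V.
Balancing electrons gives n = 2 (lcm of 1 and 2).
ΔG° = −nFE° = −(2)(96485)(+1.76) = -339,627 J = -339.6 kJ/mol.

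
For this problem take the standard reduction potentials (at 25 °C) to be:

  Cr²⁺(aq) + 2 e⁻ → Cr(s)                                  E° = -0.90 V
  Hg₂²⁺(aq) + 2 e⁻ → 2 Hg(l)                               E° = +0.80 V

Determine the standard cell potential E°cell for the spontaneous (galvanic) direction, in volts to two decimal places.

+1.70 V

The Hg₂²⁺/Hg couple has the higher reduction potential, so it is the cathode; Cr²⁺/Cr is oxidised at the anode.
E°cell = E°(cathode) − E°(anode) = (+0.80) − (-0.90) = +1.70 V.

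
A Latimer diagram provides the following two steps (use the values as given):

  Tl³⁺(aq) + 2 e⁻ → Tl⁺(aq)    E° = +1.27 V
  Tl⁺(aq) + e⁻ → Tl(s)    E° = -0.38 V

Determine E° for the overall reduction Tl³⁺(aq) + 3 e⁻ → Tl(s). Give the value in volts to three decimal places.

Adding the free-energy changes (−nFE°) of the two steps gives −n₃FE°₃ = −n₁FE°₁ − n₂FE°₂.
E°₃ = (2×+1.27 + 1×-0.38) / 3 = (+2.160) / 3 = +0.720 V.

+0.720 V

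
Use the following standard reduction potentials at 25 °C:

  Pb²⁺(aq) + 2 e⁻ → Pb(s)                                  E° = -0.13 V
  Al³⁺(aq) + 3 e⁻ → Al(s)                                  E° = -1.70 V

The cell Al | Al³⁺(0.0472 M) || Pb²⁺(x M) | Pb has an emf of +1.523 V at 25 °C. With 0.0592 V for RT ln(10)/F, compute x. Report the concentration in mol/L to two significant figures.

0.0034 M

Pb²⁺/Pb is the cathode, Al³⁺/Al the anode: E°cell = +1.57 V, n = 6.
Overall reaction: 3 Pb²⁺(aq) + 2 Al(s) → 3 Pb(s) + 2 Al³⁺(aq); Q = [Al³⁺]^2/[Pb²⁺]^3.
From E = E° − (0.0592/n) log Q: log Q = (E° − E)·n/0.0592 = (+1.57 − (+1.523))·6/0.0592 = 4.7635.
So 3·log[Pb²⁺] = 2·log(0.0472) − log Q = -2.6521 − (4.7635) = -7.4156; log[Pb²⁺] = -7.4156 / 3 = -2.4719; [Pb²⁺] = 10^(-2.4719) ≈ 0.0034 M.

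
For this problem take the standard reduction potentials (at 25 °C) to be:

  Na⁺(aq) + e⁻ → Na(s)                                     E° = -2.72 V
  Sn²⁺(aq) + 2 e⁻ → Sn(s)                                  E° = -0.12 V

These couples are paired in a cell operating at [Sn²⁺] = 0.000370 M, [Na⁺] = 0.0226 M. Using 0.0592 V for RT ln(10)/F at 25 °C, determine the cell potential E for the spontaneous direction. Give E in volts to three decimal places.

+2.596 V

Sn²⁺/Sn is the cathode (higher E°), Na⁺/Na the anode: E°cell = -0.12 − (-2.72) = +2.60 V, n = 2.
Overall: Sn²⁺(aq) + 2 Na(s) → Sn(s) + 2 Na⁺(aq)
Q = [Na⁺]^2 / ([Sn²⁺]); log Q = 0.140.
E = E° − (0.0592/n) log Q = +2.60 − (0.0592/2)(0.140) = +2.596 V.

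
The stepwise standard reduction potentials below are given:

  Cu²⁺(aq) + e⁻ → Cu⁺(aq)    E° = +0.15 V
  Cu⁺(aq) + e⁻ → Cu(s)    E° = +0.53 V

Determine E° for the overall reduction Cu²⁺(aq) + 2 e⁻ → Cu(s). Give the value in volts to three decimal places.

+0.340 V

Standard free energies of sequential steps add: ΔG°₃ = ΔG°₁ + ΔG°₂, so n₃E°₃ = n₁E°₁ + n₂E°₂.
E°₃ = (1×+0.15 + 1×+0.53) / 2 = (+0.680) / 2 = +0.340 V.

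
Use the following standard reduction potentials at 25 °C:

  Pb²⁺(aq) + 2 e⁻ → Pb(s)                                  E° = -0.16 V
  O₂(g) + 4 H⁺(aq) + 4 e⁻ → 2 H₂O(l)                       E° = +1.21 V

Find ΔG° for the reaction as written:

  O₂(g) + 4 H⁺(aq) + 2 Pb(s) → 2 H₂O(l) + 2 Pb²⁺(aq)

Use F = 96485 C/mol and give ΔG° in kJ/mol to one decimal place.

As written, O₂/H₂O is reduced (cathode) and Pb²⁺/Pb is oxidised (anode), so E°cell = (+1.21) − (-0.16) = +1.37 V.
Balancing electrons gives n = 4.
ΔG° = −nFE° = −(4)(96485)(+1.37) = -528,738 J = -528.7 kJ/mol.

-528.7 kJ/mol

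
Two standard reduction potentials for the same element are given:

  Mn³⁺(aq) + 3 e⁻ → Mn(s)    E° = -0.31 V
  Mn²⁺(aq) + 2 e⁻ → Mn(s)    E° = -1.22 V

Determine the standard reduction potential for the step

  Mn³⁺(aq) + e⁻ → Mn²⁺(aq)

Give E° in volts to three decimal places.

Sequential free energies add, so n₃E°₃ = n₁E°₁ + n₂E°₂.
With n₃ = 3, and the known step contributing 2×(-1.22) V, the unknown satisfies 1·E° = 3×(-0.31) − 2×(-1.22) = +1.510.
E° = +1.510 / 1 = +1.510 V.

+1.510 V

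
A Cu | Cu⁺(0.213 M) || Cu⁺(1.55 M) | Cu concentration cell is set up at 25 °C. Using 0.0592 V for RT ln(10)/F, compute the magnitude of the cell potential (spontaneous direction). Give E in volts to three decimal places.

+0.051 V

For a concentration cell E°cell = 0. The 1.55 M side is the cathode (reduction is favoured where [Cu⁺] is higher).
With n = 1, E = −(0.0592/1) log([Cu⁺]ₐₙ/[Cu⁺]꜀ₐₜ) = −(0.0592/1) log(0.213/1.55) = −(0.0592/1)(-0.862) = +0.051 V.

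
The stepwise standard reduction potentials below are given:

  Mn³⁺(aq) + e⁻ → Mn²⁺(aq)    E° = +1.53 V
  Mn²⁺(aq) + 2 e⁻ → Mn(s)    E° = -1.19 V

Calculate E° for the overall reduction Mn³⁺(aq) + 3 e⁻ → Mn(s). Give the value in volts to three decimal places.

Standard free energies of sequential steps add: ΔG°₃ = ΔG°₁ + ΔG°₂, so n₃E°₃ = n₁E°₁ + n₂E°₂.
E°₃ = (1×+1.53 + 2×-1.19) / 3 = (-0.850) / 3 = -0.283 V.
E° values themselves are not directly additive — weighting by electron count is essential.

-0.283 V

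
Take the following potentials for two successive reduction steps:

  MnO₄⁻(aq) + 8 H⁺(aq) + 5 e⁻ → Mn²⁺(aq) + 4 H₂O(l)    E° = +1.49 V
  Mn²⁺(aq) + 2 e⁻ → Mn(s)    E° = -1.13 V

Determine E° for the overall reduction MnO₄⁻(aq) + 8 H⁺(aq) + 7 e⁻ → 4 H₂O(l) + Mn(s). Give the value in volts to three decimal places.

Standard free energies of sequential steps add: ΔG°₃ = ΔG°₁ + ΔG°₂, so n₃E°₃ = n₁E°₁ + n₂E°₂.
E°₃ = (5×+1.49 + 2×-1.13) / 7 = (+5.190) / 7 = +0.741 V.
Simply averaging or adding the two E° values would be wrong; the electron-weighted sum is required.

+0.741 V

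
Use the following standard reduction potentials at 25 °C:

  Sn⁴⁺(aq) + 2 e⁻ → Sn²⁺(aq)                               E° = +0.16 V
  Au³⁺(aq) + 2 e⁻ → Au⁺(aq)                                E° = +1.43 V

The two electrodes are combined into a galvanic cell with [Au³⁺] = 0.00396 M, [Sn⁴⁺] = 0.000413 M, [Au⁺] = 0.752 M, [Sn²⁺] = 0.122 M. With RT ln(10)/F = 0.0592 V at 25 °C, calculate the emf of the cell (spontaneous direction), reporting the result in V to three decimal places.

Au³⁺/Au⁺ is the cathode (higher E°), Sn⁴⁺/Sn²⁺ the anode: E°cell = +1.43 − (+0.16) = +1.27 V, n = 2.
Overall: Au³⁺(aq) + Sn²⁺(aq) → Au⁺(aq) + Sn⁴⁺(aq)
Q = [Au⁺]·[Sn⁴⁺] / ([Au³⁺]·[Sn²⁺]); log Q = -0.192.
E = E° − (0.0592/n) log Q = +1.27 − (0.0592/2)(-0.192) = +1.276 V.

+1.276 V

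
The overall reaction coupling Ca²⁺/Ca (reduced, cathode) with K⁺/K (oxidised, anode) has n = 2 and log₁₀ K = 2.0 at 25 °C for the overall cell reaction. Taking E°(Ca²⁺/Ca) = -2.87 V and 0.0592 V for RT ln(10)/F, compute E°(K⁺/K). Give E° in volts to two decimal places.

-2.93 V

E°cell = (0.0592/n)·log K = (0.0592/2)(2.0) = +0.059 V.
Since Ca²⁺/Ca is the cathode and K⁺/K the anode, E°cell = E°(Ca²⁺/Ca) − E°(K⁺/K).
So E°(K⁺/K) = E°(Ca²⁺/Ca) − E°cell = (-2.87) − (+0.059) = -2.93 V.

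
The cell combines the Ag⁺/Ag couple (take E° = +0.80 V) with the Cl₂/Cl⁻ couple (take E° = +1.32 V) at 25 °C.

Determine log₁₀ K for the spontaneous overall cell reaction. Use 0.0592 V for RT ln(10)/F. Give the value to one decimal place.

Cathode: Cl₂/Cl⁻; anode: Ag⁺/Ag. E°cell = +0.52 V, n = 2.
log K = nE°cell / 0.0592 = (2)(+0.52) / 0.0592 = 17.6.

17.6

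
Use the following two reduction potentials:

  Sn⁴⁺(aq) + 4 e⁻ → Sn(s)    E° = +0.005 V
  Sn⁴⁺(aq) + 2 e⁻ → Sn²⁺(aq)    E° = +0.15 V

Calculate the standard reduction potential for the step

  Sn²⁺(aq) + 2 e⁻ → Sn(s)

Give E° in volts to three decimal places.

Sequential free energies add, so n₃E°₃ = n₁E°₁ + n₂E°₂.
With n₃ = 4, and the known step contributing 2×(+0.15) V, the unknown satisfies 2·E° = 4×(+0.005) − 2×(+0.15) = -0.280.
E° = -0.280 / 2 = -0.140 V.

-0.140 V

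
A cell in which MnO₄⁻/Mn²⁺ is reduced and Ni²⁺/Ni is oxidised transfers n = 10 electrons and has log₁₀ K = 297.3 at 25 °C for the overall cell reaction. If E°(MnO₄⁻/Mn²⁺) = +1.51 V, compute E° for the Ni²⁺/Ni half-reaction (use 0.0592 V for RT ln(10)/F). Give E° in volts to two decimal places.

E°cell = (0.0592/n)·log K = (0.0592/10)(297.3) = +1.760 V.
Since MnO₄⁻/Mn²⁺ is the cathode and Ni²⁺/Ni the anode, E°cell = E°(MnO₄⁻/Mn²⁺) − E°(Ni²⁺/Ni).
So E°(Ni²⁺/Ni) = E°(MnO₄⁻/Mn²⁺) − E°cell = (+1.51) − (+1.760) = -0.25 V.

-0.25 V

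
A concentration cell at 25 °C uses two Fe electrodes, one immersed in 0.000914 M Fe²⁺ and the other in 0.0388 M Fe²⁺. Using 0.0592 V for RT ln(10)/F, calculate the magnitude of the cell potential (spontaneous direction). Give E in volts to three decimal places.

For a concentration cell E°cell = 0. The 0.0388 M side is the cathode (reduction is favoured where [Fe²⁺] is higher).
With n = 2, E = −(0.0592/2) log([Fe²⁺]ₐₙ/[Fe²⁺]꜀ₐₜ) = −(0.0592/2) log(0.000914/0.0388) = −(0.0592/2)(-1.628) = +0.048 V.

+0.048 V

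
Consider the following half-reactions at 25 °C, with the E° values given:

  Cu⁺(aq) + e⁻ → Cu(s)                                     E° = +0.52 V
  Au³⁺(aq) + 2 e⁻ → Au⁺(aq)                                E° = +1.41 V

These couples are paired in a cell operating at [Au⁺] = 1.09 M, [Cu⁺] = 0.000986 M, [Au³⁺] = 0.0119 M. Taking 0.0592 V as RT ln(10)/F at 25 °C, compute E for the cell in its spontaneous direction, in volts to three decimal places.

+1.010 V

Au³⁺/Au⁺ is the cathode (higher E°), Cu⁺/Cu the anode: E°cell = +1.41 − (+0.52) = +0.89 V, n = 2.
Overall: Au³⁺(aq) + 2 Cu(s) → Au⁺(aq) + 2 Cu⁺(aq)
Q = [Au⁺]·[Cu⁺]^2 / ([Au³⁺]); log Q = -4.050.
E = E° − (0.0592/n) log Q = +0.89 − (0.0592/2)(-4.050) = +1.010 V.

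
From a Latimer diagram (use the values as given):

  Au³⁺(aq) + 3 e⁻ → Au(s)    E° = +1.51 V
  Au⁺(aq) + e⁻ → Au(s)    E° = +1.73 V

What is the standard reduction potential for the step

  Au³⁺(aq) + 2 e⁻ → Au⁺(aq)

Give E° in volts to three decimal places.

+1.400 V

Sequential free energies add, so n₃E°₃ = n₁E°₁ + n₂E°₂.
With n₃ = 3, and the known step contributing 1×(+1.73) V, the unknown satisfies 2·E° = 3×(+1.51) − 1×(+1.73) = +2.800.
E° = +2.800 / 2 = +1.400 V.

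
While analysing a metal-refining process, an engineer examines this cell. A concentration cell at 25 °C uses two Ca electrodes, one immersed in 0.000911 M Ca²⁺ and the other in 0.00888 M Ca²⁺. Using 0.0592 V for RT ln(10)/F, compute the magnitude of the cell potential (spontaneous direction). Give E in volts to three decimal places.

+0.029 V

For a concentration cell E°cell = 0. The 0.00888 M side is the cathode (reduction is favoured where [Ca²⁺] is higher).
With n = 2, E = −(0.0592/2) log([Ca²⁺]ₐₙ/[Ca²⁺]꜀ₐₜ) = −(0.0592/2) log(0.000911/0.00888) = −(0.0592/2)(-0.989) = +0.029 V.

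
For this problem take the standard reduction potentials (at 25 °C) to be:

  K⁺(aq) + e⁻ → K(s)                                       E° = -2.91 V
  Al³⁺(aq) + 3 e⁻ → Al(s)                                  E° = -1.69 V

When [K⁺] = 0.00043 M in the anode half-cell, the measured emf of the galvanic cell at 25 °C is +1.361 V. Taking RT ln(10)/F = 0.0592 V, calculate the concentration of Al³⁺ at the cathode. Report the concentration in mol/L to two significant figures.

0.0011 M

Al³⁺/Al is the cathode, K⁺/K the anode: E°cell = +1.22 V, n = 3.
Overall reaction: Al³⁺(aq) + 3 K(s) → Al(s) + 3 K⁺(aq); Q = [K⁺]^3/[Al³⁺]^1.
From E = E° − (0.0592/n) log Q: log Q = (E° − E)·n/0.0592 = (+1.22 − (+1.361))·3/0.0592 = -7.1453.
So 1·log[Al³⁺] = 3·log(0.00043) − log Q = -10.0996 − (-7.1453) = -2.9543; [Al³⁺] = 10^(-2.9543) ≈ 0.0011 M.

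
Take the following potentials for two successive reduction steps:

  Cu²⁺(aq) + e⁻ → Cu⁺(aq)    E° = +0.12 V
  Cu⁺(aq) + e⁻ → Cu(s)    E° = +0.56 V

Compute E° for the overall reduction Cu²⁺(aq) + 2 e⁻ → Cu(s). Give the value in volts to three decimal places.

+0.340 V

Standard free energies of sequential steps add: ΔG°₃ = ΔG°₁ + ΔG°₂, so n₃E°₃ = n₁E°₁ + n₂E°₂.
E°₃ = (1×+0.12 + 1×+0.56) / 2 = (+0.680) / 2 = +0.340 V.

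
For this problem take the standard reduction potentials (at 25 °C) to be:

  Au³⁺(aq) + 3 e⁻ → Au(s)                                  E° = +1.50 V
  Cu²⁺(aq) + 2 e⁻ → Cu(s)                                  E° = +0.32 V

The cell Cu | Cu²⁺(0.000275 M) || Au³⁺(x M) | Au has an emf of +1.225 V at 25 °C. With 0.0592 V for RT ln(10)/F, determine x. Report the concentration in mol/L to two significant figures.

0.00087 M

Au³⁺/Au is the cathode, Cu²⁺/Cu the anode: E°cell = +1.18 V, n = 6.
Overall reaction: 2 Au³⁺(aq) + 3 Cu(s) → 2 Au(s) + 3 Cu²⁺(aq); Q = [Cu²⁺]^3/[Au³⁺]^2.
From E = E° − (0.0592/n) log Q: log Q = (E° − E)·n/0.0592 = (+1.18 − (+1.225))·6/0.0592 = -4.5608.
So 2·log[Au³⁺] = 3·log(0.000275) − log Q = -10.6820 − (-4.5608) = -6.1212; log[Au³⁺] = -6.1212 / 2 = -3.0606; [Au³⁺] = 10^(-3.0606) ≈ 0.00087 M.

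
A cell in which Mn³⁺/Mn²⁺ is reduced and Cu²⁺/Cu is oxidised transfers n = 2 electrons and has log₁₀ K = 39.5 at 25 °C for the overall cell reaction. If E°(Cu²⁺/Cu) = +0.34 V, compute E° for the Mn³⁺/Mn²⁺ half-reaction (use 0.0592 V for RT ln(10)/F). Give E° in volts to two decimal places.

E°cell = (0.0592/n)·log K = (0.0592/2)(39.5) = +1.169 V.
Since Mn³⁺/Mn²⁺ is the cathode and Cu²⁺/Cu the anode, E°cell = E°(Mn³⁺/Mn²⁺) − E°(Cu²⁺/Cu).
So E°(Mn³⁺/Mn²⁺) = E°cell + E°(Cu²⁺/Cu) = +1.169 + (+0.34) = +1.51 V.

+1.51 V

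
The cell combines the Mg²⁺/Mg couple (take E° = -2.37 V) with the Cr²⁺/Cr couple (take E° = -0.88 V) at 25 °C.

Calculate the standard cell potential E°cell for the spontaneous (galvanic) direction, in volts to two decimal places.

The Cr²⁺/Cr couple has the higher reduction potential, so it is the cathode; Mg²⁺/Mg is oxidised at the anode.
E°cell = E°(cathode) − E°(anode) = (-0.88) − (-2.37) = +1.49 V.

+1.49 V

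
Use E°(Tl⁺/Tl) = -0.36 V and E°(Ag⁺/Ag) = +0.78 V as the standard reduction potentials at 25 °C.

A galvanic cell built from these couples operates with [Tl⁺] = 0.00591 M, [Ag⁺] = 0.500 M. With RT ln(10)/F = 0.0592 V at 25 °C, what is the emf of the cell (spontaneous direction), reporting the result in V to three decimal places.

+1.254 V

Ag⁺/Ag is the cathode (higher E°), Tl⁺/Tl the anode: E°cell = +0.78 − (-0.36) = +1.14 V, n = 1.
Overall: Ag⁺(aq) + Tl(s) → Ag(s) + Tl⁺(aq)
Q = [Tl⁺] / ([Ag⁺]); log Q = -1.927.
E = E° − (0.0592/n) log Q = +1.14 − (0.0592/1)(-1.927) = +1.254 V.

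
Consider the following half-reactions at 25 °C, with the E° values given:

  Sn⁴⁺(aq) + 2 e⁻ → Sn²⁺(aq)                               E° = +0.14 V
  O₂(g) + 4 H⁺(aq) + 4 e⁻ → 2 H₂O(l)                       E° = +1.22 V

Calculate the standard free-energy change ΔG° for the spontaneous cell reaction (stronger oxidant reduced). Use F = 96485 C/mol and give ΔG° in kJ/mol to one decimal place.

-416.8 kJ/mol

O₂/H₂O (E° = +1.22 V) is the cathode; Sn⁴⁺/Sn²⁺ (E° = +0.14 V) is the anode, so E°cell = +1.08 V.
Balancing electrons gives n = 4 (lcm of 4 and 2).
ΔG° = −nFE° = −(4)(96485)(+1.08) = -416,815 J = -416.8 kJ/mol.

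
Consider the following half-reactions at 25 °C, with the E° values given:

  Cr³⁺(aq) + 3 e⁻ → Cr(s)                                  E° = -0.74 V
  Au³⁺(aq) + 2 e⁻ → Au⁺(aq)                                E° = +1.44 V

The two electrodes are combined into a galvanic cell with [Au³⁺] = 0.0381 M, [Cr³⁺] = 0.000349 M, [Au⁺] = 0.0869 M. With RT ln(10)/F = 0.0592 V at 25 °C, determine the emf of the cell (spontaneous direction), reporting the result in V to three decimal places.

Au³⁺/Au⁺ is the cathode (higher E°), Cr³⁺/Cr the anode: E°cell = +1.44 − (-0.74) = +2.18 V, n = 6.
Overall: 3 Au³⁺(aq) + 2 Cr(s) → 3 Au⁺(aq) + 2 Cr³⁺(aq)
Q = [Au⁺]^3·[Cr³⁺]^2 / ([Au³⁺]^3); log Q = -5.840.
E = E° − (0.0592/n) log Q = +2.18 − (0.0592/6)(-5.840) = +2.238 V.

+2.238 V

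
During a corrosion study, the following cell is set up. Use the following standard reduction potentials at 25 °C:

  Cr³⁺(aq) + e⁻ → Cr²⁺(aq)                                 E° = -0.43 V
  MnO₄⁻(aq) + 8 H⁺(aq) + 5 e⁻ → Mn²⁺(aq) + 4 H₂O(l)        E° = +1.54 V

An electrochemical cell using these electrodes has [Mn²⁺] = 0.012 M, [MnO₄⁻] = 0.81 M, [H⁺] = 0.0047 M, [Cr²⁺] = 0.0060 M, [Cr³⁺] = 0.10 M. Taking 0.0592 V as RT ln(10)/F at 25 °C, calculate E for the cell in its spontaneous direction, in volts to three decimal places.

+1.699 V

MnO₄⁻/Mn²⁺ is the cathode (higher E°), Cr³⁺/Cr²⁺ the anode: E°cell = +1.54 − (-0.43) = +1.97 V, n = 5.
Overall: MnO₄⁻(aq) + 8 H⁺(aq) + 5 Cr²⁺(aq) → Mn²⁺(aq) + 4 H₂O(l) + 5 Cr³⁺(aq)
Q = [Mn²⁺]·[Cr³⁺]^5 / ([MnO₄⁻]·[H⁺]^8·[Cr²⁺]^5); log Q = 22.903.
E = E° − (0.0592/n) log Q = +1.97 − (0.0592/5)(22.903) = +1.699 V.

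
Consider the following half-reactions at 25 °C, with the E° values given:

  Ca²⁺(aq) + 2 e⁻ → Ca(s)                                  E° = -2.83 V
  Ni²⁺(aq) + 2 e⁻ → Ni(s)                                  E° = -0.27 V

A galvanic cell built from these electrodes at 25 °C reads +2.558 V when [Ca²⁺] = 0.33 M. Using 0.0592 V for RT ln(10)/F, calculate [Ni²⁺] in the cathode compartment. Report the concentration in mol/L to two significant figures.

0.28 M

Ni²⁺/Ni is the cathode, Ca²⁺/Ca the anode: E°cell = +2.56 V, n = 2.
Overall reaction: Ni²⁺(aq) + Ca(s) → Ni(s) + Ca²⁺(aq); Q = [Ca²⁺]^1/[Ni²⁺]^1.
From E = E° − (0.0592/n) log Q: log Q = (E° − E)·n/0.0592 = (+2.56 − (+2.558))·2/0.0592 = 0.0676.
So 1·log[Ni²⁺] = 1·log(0.33) − log Q = -0.4815 − (0.0676) = -0.5491; [Ni²⁺] = 10^(-0.5491) ≈ 0.28 M.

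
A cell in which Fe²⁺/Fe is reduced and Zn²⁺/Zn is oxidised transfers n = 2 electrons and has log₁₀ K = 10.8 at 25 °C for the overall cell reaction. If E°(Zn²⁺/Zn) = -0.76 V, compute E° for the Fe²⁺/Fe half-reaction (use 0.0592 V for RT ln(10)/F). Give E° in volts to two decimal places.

E°cell = (0.0592/n)·log K = (0.0592/2)(10.8) = +0.320 V.
Since Fe²⁺/Fe is the cathode and Zn²⁺/Zn the anode, E°cell = E°(Fe²⁺/Fe) − E°(Zn²⁺/Zn).
So E°(Fe²⁺/Fe) = E°cell + E°(Zn²⁺/Zn) = +0.320 + (-0.76) = -0.44 V.

-0.44 V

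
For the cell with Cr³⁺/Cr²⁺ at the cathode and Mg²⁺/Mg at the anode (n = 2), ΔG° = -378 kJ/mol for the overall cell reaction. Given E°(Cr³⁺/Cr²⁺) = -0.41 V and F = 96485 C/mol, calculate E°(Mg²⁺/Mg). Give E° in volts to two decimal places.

E°cell = −ΔG°/(nF) = −(-378×10³)/((2)(96485)) = +1.959 V.
Since Cr³⁺/Cr²⁺ is the cathode and Mg²⁺/Mg the anode, E°cell = E°(Cr³⁺/Cr²⁺) − E°(Mg²⁺/Mg).
So E°(Mg²⁺/Mg) = E°(Cr³⁺/Cr²⁺) − E°cell = (-0.41) − (+1.959) = -2.37 V.

-2.37 V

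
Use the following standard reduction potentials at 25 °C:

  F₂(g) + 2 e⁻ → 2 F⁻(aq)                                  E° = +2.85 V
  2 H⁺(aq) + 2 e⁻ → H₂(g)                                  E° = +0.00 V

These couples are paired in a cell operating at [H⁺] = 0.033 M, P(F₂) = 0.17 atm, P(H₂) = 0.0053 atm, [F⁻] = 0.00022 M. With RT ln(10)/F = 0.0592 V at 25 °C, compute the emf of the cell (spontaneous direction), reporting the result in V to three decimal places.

+3.064 V

F₂/F⁻ is the cathode (higher E°), H⁺/H₂ the anode: E°cell = +2.85 − (+0.00) = +2.85 V, n = 2.
Overall: F₂(g) + H₂(g) → 2 F⁻(aq) + 2 H⁺(aq)
Q = [F⁻]^2·[H⁺]^2 / (P(F₂)·P(H₂)); log Q = -7.233.
E = E° − (0.0592/n) log Q = +2.85 − (0.0592/2)(-7.233) = +3.064 V.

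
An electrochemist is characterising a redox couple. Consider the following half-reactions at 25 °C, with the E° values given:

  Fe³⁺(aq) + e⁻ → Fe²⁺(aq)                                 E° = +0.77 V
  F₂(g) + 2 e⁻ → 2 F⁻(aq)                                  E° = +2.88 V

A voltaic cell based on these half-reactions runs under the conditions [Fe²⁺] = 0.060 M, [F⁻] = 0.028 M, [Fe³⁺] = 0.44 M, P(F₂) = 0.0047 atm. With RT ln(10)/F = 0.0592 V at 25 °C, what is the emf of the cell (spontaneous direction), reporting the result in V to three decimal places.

F₂/F⁻ is the cathode (higher E°), Fe³⁺/Fe²⁺ the anode: E°cell = +2.88 − (+0.77) = +2.11 V, n = 2.
Overall: F₂(g) + 2 Fe²⁺(aq) → 2 F⁻(aq) + 2 Fe³⁺(aq)
Q = [F⁻]^2·[Fe³⁺]^2 / (P(F₂)·[Fe²⁺]^2); log Q = 0.953.
E = E° − (0.0592/n) log Q = +2.11 − (0.0592/2)(0.953) = +2.082 V.

+2.082 V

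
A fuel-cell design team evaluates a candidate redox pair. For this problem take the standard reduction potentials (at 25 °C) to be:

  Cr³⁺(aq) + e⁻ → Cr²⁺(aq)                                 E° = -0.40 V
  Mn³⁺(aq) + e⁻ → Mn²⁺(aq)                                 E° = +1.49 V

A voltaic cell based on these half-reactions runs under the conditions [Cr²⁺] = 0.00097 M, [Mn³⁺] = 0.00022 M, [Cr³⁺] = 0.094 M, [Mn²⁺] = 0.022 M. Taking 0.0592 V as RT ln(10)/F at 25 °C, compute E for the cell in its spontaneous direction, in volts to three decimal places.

+1.654 V

Mn³⁺/Mn²⁺ is the cathode (higher E°), Cr³⁺/Cr²⁺ the anode: E°cell = +1.49 − (-0.40) = +1.89 V, n = 1.
Overall: Mn³⁺(aq) + Cr²⁺(aq) → Mn²⁺(aq) + Cr³⁺(aq)
Q = [Mn²⁺]·[Cr³⁺] / ([Mn³⁺]·[Cr²⁺]); log Q = 3.986.
E = E° − (0.0592/n) log Q = +1.89 − (0.0592/1)(3.986) = +1.654 V.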